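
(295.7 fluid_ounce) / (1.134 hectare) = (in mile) 4.792e-10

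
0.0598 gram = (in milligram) 59.8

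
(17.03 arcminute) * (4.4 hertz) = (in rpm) 0.2081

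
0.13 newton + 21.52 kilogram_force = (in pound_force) 47.47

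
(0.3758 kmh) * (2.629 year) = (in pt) 2.453e+10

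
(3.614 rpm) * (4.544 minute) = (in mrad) 1.032e+05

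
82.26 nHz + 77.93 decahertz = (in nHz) 7.793e+11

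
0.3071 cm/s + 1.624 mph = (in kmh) 2.625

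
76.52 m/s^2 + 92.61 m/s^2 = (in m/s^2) 169.1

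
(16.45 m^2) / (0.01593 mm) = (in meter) 1.033e+06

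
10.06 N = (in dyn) 1.006e+06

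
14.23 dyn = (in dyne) 14.23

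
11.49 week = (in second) 6.949e+06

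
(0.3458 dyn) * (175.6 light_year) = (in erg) 5.745e+19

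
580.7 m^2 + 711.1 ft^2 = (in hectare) 0.06468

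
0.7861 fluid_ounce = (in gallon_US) 0.006141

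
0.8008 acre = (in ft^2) 3.488e+04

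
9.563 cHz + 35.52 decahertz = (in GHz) 3.553e-07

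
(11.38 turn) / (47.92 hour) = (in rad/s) 0.0004145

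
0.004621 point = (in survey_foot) 5.348e-06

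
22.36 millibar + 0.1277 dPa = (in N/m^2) 2236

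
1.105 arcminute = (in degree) 0.01842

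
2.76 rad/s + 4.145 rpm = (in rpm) 30.5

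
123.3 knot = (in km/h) 228.4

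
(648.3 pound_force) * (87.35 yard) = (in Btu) 218.3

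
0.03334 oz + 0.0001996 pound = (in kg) 0.001036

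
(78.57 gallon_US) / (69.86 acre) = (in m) 1.052e-06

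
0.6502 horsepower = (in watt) 484.9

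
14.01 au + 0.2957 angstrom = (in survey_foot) 6.876e+12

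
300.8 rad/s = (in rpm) 2872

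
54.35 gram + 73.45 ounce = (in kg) 2.137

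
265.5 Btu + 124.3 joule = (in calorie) 6.698e+04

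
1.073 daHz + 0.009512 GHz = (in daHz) 9.512e+05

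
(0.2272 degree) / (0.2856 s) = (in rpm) 0.1326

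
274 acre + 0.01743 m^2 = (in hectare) 110.9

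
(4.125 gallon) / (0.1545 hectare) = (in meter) 1.011e-05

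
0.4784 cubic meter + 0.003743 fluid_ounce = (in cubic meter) 0.4784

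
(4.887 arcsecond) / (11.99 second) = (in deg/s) 0.0001132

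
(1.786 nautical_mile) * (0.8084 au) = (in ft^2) 4.306e+15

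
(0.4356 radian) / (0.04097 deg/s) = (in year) 1.932e-05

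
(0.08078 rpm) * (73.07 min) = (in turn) 5.903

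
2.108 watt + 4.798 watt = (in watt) 6.906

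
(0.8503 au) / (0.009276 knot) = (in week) 4.407e+07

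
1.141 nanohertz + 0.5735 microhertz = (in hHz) 5.746e-09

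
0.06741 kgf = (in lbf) 0.1486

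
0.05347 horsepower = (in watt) 39.87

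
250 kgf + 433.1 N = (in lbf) 648.5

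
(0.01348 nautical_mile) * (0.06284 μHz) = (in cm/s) 0.0001569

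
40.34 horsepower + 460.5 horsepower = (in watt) 3.735e+05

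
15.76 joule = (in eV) 9.837e+19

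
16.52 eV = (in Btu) 2.509e-21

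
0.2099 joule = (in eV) 1.31e+18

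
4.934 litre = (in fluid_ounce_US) 166.8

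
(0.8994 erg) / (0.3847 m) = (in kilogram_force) 2.384e-08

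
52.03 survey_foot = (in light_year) 1.676e-15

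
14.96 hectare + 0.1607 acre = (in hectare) 15.03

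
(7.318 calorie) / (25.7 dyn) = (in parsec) 3.861e-12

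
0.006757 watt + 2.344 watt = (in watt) 2.351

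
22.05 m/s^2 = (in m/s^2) 22.05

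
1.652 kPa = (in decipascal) 1.652e+04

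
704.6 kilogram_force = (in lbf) 1553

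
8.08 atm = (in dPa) 8.187e+06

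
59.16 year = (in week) 3085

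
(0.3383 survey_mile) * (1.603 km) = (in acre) 215.7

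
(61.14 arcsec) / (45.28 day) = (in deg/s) 4.341e-09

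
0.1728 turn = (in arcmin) 3732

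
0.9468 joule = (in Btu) 0.0008974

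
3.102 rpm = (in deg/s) 18.61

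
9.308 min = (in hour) 0.1551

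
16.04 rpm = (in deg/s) 96.24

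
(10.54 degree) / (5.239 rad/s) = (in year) 1.113e-09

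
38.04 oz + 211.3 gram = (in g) 1290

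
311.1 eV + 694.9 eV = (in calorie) 3.852e-17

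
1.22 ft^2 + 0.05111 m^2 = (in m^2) 0.1645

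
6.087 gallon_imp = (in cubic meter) 0.02767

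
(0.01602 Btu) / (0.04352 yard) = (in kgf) 43.31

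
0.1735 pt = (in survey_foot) 0.0002008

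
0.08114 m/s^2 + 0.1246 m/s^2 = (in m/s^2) 0.2057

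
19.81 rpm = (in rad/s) 2.074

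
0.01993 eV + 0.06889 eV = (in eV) 0.08882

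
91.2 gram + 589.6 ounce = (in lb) 37.05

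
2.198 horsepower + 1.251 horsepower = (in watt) 2572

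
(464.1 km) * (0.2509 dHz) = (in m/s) 1.164e+04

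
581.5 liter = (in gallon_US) 153.6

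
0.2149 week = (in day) 1.504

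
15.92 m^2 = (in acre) 0.003934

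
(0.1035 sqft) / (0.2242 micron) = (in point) 1.216e+08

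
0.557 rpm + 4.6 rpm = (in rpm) 5.157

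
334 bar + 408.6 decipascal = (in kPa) 3.34e+04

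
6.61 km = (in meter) 6610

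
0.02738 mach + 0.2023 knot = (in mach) 0.02769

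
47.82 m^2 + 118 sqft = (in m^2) 58.78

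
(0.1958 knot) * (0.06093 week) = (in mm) 3.712e+06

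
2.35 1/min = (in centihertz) 3.917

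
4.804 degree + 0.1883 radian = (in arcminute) 935.6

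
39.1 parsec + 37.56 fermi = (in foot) 3.958e+18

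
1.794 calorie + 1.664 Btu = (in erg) 1.763e+10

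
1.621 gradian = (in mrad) 25.46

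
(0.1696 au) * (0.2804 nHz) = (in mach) 0.02089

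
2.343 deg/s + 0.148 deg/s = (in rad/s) 0.04348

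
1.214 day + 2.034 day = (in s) 2.806e+05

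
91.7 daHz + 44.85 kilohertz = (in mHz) 4.577e+07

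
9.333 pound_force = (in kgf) 4.233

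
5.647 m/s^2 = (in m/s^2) 5.647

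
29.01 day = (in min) 4.177e+04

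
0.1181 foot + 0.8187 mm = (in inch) 1.449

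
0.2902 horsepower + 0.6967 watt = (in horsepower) 0.2911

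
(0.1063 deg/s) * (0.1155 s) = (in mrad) 0.2143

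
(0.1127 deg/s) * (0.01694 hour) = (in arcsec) 2.474e+04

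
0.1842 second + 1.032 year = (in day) 376.7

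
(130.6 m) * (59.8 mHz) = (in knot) 15.18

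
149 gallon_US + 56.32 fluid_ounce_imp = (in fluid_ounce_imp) 1.991e+04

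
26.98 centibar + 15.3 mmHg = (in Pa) 2.902e+04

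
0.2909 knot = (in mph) 0.3348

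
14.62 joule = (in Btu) 0.01386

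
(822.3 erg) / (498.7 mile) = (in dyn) 1.025e-05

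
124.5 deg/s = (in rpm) 20.75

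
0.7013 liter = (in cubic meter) 0.0007013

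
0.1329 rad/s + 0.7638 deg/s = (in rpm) 1.396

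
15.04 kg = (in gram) 1.504e+04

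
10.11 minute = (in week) 0.001003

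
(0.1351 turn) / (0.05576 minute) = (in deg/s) 14.54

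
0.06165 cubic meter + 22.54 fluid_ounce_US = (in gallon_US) 16.46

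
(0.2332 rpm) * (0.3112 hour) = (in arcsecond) 5.643e+06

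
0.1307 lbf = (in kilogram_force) 0.05928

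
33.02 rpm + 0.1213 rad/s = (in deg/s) 205.1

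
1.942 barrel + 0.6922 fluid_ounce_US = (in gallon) 81.57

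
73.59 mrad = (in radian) 0.07359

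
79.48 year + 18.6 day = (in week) 4147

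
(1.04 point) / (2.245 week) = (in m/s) 2.702e-10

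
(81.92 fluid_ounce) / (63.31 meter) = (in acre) 9.456e-09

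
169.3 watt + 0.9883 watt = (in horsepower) 0.2284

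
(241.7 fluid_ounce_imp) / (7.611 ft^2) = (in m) 0.009712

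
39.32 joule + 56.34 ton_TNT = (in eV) 1.471e+30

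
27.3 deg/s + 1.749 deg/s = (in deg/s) 29.05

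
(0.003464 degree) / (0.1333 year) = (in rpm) 1.373e-10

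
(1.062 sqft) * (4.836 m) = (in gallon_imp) 105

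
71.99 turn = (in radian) 452.3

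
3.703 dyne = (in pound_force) 8.325e-06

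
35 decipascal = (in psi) 0.0005076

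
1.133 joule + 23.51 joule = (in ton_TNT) 5.89e-09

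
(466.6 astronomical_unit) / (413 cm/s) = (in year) 5.359e+05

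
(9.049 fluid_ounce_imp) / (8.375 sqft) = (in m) 0.0003304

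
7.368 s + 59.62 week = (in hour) 1.002e+04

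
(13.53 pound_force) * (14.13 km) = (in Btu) 806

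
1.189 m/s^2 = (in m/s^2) 1.189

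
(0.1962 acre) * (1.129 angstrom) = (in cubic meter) 8.964e-08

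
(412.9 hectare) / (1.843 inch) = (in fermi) 8.82e+22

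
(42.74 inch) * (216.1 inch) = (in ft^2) 64.14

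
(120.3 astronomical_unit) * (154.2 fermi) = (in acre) 0.0006857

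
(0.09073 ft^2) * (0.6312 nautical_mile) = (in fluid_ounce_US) 3.332e+05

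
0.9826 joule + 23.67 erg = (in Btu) 0.0009313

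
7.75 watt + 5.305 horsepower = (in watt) 3964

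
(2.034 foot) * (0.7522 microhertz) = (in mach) 1.37e-09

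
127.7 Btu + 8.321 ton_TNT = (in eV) 2.173e+29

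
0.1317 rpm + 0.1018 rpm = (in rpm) 0.2335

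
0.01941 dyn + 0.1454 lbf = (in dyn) 6.468e+04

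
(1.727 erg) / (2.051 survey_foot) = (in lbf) 6.21e-08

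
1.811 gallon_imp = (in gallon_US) 2.175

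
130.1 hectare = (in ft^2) 1.4e+07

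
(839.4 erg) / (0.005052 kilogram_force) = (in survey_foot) 0.005559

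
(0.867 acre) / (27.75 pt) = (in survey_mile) 222.7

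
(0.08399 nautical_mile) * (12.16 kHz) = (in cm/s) 1.891e+08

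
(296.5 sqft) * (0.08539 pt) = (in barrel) 0.005219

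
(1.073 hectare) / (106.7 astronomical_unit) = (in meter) 6.722e-10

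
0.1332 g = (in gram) 0.1332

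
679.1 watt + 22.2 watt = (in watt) 701.3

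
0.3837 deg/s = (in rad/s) 0.006697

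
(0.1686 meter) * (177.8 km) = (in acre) 7.407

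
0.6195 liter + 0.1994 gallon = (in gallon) 0.3631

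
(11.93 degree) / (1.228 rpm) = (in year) 5.134e-08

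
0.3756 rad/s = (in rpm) 3.587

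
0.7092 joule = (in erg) 7.092e+06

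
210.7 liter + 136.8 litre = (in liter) 347.5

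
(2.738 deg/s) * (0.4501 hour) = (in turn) 12.32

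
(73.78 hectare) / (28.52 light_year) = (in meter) 2.734e-12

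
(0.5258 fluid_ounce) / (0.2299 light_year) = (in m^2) 7.149e-21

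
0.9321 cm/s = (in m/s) 0.009321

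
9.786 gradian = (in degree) 8.807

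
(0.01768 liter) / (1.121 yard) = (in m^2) 1.725e-05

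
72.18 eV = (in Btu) 1.096e-20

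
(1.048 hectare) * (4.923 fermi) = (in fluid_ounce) 1.745e-06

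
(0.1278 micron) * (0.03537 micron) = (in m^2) 4.52e-15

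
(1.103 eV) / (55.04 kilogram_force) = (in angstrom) 3.274e-12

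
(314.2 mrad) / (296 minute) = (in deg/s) 0.001014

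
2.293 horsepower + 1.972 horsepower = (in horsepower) 4.265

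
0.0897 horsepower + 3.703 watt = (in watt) 70.59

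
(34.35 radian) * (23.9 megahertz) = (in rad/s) 8.21e+08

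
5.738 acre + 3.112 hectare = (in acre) 13.43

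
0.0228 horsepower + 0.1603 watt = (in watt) 17.16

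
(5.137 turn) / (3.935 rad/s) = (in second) 8.202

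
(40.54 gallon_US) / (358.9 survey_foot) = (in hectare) 1.403e-07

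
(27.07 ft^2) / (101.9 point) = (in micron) 6.996e+07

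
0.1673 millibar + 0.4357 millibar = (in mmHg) 0.4523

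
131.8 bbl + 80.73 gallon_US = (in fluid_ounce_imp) 7.483e+05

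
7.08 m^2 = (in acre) 0.00175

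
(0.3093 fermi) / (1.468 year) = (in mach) 1.962e-26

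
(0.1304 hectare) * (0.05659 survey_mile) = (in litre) 1.188e+08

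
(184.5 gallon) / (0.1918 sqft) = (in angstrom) 3.92e+11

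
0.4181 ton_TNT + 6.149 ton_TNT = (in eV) 1.715e+29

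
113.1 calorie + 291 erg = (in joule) 473.2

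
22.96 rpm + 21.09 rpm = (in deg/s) 264.3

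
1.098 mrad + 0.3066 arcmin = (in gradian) 0.07558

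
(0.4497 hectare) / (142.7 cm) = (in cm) 3.151e+05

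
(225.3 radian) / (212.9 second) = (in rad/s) 1.058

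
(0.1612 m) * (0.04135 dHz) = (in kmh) 0.0024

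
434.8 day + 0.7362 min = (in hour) 1.044e+04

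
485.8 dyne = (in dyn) 485.8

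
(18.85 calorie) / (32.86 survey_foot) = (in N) 7.874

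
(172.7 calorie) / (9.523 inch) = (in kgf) 304.6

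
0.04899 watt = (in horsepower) 6.57e-05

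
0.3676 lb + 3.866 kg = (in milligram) 4.033e+06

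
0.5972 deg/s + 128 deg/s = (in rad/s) 2.244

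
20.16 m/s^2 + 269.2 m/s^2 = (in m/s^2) 289.4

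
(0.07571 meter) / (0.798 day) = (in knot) 2.135e-06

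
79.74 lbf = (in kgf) 36.17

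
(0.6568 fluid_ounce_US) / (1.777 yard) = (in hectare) 1.195e-09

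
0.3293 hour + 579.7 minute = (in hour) 9.991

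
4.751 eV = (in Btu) 7.215e-22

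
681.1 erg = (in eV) 4.251e+14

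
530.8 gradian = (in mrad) 8338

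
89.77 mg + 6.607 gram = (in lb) 0.01476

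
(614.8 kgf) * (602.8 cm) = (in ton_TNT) 8.686e-06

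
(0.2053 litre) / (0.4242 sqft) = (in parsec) 1.688e-19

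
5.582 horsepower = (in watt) 4162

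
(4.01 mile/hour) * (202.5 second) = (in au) 2.427e-09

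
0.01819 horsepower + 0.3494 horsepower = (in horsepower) 0.3676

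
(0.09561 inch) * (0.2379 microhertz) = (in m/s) 5.777e-10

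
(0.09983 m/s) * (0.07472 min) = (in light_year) 4.731e-17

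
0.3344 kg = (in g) 334.4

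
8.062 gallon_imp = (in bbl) 0.2305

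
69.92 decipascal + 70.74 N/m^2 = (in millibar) 0.7773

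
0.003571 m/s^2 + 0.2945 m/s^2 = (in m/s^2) 0.2981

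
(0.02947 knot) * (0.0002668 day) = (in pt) 990.6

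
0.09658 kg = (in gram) 96.58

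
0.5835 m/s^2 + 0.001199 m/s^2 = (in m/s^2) 0.5847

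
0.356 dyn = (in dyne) 0.356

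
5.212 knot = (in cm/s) 268.1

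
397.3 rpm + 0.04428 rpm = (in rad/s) 41.61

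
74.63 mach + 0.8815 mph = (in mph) 5.684e+04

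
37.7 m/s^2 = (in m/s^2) 37.7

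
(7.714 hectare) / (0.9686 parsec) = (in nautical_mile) 1.394e-15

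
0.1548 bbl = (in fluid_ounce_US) 832.2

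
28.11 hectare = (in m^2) 2.811e+05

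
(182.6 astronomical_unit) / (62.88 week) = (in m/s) 7.183e+05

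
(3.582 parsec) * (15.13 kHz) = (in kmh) 6.02e+21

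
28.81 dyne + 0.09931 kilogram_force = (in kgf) 0.09934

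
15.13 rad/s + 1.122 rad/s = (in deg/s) 931.2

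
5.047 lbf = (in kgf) 2.289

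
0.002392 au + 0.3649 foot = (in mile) 2.224e+05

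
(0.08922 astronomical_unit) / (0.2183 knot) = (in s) 1.188e+11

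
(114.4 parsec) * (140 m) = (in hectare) 4.942e+16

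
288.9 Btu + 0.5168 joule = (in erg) 3.048e+12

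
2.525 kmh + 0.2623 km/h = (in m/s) 0.7743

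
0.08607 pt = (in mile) 1.887e-08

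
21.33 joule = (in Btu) 0.02022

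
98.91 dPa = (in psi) 0.001435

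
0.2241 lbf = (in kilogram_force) 0.1017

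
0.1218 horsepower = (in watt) 90.83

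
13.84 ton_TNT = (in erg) 5.791e+17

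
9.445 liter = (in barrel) 0.05941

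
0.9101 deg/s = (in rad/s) 0.01588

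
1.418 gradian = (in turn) 0.003545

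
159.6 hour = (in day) 6.65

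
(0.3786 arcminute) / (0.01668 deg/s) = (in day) 4.378e-06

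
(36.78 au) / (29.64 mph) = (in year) 1.317e+04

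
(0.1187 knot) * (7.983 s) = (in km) 0.0004875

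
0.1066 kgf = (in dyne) 1.045e+05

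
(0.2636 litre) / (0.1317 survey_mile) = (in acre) 3.073e-10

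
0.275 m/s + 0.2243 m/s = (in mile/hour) 1.117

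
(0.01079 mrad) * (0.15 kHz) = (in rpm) 0.01546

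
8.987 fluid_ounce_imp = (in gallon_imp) 0.05617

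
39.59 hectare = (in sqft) 4.261e+06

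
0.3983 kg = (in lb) 0.8781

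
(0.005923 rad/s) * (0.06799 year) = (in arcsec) 2.62e+09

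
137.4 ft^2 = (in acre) 0.003154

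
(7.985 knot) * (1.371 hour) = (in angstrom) 2.027e+14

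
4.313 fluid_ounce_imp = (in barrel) 0.0007708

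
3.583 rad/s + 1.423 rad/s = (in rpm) 47.8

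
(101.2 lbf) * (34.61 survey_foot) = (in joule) 4749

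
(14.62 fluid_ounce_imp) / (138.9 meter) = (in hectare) 2.991e-10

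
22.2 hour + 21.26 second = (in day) 0.9252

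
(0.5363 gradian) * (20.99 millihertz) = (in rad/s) 0.0001768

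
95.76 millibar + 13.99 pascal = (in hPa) 95.9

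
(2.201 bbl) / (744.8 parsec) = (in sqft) 1.639e-19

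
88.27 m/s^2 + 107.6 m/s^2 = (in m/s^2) 195.9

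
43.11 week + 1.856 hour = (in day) 301.8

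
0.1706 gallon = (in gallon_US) 0.1706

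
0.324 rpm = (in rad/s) 0.03393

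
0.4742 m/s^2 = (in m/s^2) 0.4742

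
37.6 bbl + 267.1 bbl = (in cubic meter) 48.44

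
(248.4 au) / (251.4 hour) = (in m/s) 4.106e+07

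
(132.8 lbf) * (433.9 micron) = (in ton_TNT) 6.126e-11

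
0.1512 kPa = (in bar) 0.001512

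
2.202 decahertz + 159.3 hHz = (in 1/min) 9.571e+05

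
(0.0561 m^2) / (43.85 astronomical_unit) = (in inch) 3.367e-13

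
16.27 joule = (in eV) 1.015e+20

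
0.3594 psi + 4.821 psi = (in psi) 5.18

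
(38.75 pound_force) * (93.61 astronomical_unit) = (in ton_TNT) 5.769e+05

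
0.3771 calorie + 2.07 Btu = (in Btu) 2.071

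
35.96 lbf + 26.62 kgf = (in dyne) 4.21e+07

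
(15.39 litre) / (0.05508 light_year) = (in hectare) 2.953e-21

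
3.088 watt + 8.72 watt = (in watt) 11.81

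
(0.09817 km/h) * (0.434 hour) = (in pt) 1.208e+05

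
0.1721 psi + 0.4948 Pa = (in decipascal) 1.187e+04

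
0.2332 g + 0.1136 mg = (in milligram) 233.3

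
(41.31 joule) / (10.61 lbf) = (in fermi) 8.753e+14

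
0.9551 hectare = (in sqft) 1.028e+05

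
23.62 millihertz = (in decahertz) 0.002362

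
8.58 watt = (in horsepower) 0.01151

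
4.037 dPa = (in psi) 5.855e-05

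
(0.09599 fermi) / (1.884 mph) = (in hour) 3.166e-20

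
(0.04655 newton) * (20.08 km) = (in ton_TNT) 2.234e-07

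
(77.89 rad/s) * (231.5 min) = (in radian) 1.082e+06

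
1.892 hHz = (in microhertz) 1.892e+08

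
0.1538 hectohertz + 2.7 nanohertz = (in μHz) 1.538e+07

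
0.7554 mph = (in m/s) 0.3377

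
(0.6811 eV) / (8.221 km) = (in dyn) 1.327e-18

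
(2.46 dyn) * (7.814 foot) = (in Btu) 5.553e-08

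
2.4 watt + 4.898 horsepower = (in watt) 3655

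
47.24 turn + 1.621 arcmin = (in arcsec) 6.122e+07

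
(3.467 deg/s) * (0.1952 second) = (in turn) 0.00188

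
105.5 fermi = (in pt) 2.991e-10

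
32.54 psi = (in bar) 2.244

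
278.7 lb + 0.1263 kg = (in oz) 4464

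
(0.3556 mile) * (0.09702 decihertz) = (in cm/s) 555.2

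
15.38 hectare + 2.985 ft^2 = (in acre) 38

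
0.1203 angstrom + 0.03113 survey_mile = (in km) 0.0501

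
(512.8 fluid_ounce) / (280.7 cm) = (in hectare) 5.403e-07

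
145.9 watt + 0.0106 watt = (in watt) 145.9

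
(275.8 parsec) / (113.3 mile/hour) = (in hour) 4.667e+13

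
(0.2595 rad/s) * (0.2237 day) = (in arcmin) 1.724e+07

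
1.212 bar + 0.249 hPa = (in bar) 1.212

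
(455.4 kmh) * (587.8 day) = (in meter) 6.424e+09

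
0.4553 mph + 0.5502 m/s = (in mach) 0.002214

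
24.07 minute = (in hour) 0.4012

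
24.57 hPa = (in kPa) 2.457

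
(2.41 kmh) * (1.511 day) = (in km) 87.4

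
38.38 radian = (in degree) 2199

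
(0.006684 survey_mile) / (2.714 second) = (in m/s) 3.963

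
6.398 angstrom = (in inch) 2.519e-08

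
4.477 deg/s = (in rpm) 0.7462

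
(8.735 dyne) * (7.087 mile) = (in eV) 6.218e+18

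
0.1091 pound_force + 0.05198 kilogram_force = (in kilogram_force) 0.1015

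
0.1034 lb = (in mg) 4.69e+04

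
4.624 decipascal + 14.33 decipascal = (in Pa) 1.895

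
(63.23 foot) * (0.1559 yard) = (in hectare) 0.0002747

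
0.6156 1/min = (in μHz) 1.026e+04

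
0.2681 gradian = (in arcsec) 868.6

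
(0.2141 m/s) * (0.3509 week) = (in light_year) 4.803e-12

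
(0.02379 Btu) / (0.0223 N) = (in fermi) 1.126e+18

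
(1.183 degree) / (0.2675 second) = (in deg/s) 4.422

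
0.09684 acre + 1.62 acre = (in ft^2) 7.479e+04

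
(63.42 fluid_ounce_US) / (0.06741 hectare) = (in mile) 1.729e-09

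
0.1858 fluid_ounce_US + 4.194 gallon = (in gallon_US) 4.195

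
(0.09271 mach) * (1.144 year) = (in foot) 3.736e+09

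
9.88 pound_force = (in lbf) 9.88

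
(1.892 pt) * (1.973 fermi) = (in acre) 3.254e-22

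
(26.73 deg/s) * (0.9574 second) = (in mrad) 446.7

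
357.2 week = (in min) 3.601e+06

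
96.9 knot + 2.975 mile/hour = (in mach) 0.1503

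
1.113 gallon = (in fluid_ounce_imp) 148.3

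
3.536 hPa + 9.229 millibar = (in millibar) 12.77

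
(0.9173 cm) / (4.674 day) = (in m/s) 2.271e-08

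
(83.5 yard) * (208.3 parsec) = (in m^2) 4.908e+20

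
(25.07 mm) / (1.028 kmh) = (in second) 0.08779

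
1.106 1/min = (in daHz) 0.001843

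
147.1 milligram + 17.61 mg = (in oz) 0.00581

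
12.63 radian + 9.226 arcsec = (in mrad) 1.263e+04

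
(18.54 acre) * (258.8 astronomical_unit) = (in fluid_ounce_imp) 1.022e+23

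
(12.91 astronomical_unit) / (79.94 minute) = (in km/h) 1.45e+09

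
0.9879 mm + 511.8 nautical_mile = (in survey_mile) 589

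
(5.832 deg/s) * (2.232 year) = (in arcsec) 1.478e+12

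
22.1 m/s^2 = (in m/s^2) 22.1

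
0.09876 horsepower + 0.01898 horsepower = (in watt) 87.8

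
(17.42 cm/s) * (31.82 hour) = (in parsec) 6.467e-13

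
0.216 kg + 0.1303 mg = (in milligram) 2.16e+05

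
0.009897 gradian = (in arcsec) 32.07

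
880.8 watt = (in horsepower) 1.181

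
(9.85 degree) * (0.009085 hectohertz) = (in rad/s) 0.1562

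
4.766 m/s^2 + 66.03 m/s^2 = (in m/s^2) 70.8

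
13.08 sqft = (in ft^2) 13.08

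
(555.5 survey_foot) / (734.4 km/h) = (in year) 2.632e-08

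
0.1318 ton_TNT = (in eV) 3.442e+27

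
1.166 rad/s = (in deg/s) 66.81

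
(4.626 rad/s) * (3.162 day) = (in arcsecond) 2.607e+11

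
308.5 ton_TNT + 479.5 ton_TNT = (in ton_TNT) 788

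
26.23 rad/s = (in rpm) 250.5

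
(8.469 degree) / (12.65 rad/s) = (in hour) 3.246e-06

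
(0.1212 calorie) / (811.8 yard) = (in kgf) 6.966e-05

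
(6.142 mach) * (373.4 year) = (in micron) 2.463e+19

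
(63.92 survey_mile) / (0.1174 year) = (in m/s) 0.02779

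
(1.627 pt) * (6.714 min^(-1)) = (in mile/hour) 0.0001437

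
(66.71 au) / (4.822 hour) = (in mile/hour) 1.286e+09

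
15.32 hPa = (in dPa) 1.532e+04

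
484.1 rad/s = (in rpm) 4623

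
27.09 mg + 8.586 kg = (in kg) 8.586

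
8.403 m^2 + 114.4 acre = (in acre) 114.4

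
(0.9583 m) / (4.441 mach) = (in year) 2.01e-11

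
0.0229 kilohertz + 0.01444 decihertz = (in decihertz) 229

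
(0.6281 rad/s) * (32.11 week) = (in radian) 1.22e+07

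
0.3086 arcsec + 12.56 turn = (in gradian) 5024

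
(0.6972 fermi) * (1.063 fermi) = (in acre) 1.831e-34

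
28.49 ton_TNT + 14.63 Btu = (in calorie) 2.849e+10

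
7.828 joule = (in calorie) 1.871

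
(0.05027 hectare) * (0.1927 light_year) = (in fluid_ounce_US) 3.099e+22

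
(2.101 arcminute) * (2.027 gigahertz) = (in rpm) 1.183e+07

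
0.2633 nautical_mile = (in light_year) 5.154e-14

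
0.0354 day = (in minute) 50.98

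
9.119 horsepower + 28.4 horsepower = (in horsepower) 37.52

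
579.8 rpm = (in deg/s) 3479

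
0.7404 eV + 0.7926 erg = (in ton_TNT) 1.894e-17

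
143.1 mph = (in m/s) 63.97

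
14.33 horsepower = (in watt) 1.069e+04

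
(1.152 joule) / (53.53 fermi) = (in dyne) 2.152e+18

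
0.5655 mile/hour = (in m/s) 0.2528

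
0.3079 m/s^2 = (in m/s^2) 0.3079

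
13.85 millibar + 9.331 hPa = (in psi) 0.3362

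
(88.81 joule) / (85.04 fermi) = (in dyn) 1.044e+20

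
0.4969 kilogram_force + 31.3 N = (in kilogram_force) 3.689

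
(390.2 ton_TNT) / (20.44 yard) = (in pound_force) 1.964e+10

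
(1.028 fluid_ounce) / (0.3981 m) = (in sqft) 0.000822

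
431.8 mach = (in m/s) 1.47e+05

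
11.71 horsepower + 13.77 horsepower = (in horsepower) 25.48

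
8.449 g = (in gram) 8.449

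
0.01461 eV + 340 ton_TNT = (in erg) 1.423e+19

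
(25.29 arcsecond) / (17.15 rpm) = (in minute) 1.138e-06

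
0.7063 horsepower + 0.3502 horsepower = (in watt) 787.8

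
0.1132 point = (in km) 3.993e-08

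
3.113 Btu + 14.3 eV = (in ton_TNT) 7.85e-07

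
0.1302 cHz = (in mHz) 1.302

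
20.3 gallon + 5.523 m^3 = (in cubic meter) 5.6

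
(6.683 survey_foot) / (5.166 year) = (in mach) 3.672e-11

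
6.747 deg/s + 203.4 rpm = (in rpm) 204.5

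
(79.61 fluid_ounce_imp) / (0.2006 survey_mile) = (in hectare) 7.007e-10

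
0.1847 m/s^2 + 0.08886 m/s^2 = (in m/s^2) 0.2736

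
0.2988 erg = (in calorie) 7.141e-09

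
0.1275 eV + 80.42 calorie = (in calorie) 80.42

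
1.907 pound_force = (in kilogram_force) 0.865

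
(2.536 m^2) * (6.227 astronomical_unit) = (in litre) 2.362e+15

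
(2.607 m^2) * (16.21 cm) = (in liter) 422.6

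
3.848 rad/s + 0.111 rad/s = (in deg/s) 226.8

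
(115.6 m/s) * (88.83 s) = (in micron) 1.027e+10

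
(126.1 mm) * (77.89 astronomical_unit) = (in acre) 3.631e+08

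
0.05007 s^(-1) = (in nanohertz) 5.007e+07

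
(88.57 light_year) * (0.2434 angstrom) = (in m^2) 2.04e+07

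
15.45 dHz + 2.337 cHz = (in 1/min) 94.1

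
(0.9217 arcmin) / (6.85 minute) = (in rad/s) 6.523e-07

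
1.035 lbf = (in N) 4.604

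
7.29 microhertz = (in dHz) 7.29e-05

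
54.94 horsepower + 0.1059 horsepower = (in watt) 4.105e+04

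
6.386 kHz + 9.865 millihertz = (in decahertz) 638.6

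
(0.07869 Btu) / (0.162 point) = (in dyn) 1.453e+11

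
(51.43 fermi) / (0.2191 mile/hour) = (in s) 5.251e-13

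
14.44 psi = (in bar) 0.9956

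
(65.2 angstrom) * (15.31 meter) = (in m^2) 9.982e-08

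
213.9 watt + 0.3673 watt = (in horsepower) 0.2873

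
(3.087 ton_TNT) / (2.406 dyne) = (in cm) 5.368e+16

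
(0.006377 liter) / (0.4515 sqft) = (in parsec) 4.927e-21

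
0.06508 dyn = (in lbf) 1.463e-07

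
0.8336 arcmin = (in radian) 0.0002425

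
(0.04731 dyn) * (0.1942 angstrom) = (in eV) 57.34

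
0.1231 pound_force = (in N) 0.5476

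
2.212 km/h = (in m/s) 0.6144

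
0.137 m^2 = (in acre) 3.385e-05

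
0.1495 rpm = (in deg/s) 0.897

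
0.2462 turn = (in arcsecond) 3.191e+05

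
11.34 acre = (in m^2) 4.589e+04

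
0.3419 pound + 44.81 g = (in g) 199.9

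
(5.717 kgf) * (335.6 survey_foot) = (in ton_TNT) 1.371e-06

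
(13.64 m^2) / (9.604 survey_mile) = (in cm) 0.08825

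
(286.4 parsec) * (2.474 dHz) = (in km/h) 7.871e+18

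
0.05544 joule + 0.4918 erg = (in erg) 5.544e+05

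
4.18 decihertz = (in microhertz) 4.18e+05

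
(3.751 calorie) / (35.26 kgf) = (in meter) 0.04539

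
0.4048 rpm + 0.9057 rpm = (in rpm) 1.31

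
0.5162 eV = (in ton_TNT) 1.977e-29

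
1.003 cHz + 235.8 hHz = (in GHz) 2.358e-05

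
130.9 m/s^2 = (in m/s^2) 130.9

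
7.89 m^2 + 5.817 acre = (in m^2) 2.355e+04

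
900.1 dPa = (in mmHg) 0.6751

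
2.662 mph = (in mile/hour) 2.662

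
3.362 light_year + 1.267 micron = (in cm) 3.181e+18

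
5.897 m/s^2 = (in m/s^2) 5.897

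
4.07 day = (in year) 0.01115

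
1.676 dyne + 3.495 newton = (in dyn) 3.495e+05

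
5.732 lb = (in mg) 2.6e+06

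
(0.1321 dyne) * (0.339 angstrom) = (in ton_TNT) 1.07e-26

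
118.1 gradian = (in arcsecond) 3.826e+05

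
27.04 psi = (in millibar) 1864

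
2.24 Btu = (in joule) 2363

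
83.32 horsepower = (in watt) 6.213e+04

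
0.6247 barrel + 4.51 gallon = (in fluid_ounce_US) 3936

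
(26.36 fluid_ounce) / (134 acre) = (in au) 9.609e-21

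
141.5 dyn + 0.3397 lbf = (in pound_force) 0.34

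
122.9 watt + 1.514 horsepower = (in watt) 1252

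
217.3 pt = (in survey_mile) 4.763e-05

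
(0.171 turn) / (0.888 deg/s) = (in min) 1.155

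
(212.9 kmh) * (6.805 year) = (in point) 3.598e+13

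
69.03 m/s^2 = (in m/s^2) 69.03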